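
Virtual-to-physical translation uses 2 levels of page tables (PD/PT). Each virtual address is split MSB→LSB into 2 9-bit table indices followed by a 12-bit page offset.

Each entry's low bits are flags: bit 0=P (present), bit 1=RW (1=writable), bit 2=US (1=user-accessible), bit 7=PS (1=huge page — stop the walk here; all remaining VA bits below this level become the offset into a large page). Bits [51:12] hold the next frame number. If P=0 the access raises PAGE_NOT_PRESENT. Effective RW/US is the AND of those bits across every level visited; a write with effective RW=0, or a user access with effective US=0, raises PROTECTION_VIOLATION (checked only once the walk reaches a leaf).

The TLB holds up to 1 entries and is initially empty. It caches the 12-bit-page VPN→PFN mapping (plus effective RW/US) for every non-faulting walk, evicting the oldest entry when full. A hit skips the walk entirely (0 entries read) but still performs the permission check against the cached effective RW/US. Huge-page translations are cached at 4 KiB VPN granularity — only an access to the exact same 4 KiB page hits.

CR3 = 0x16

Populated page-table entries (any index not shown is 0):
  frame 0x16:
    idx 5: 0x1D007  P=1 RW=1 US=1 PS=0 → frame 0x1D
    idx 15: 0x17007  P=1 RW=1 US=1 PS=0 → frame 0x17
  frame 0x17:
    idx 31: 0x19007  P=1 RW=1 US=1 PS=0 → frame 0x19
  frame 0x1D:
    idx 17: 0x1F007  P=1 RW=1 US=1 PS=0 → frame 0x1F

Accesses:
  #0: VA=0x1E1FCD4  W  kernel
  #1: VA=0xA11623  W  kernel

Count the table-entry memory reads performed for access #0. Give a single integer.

Trace:
#0 VA=0x1E1FCD4 (w,kernel):
  lvl0: tbl 0x16, slot 15 ⇒ 0x17007 (P1/RW1/US1/PS0)
  lvl1: tbl 0x17, slot 31 ⇒ 0x19007 (P1/RW1/US1/PS0)
  ✓ 0x19CD4  — 2 lookups
#1 VA=0xA11623 (w,kernel):
  lvl0: tbl 0x16, slot 5 ⇒ 0x1D007 (P1/RW1/US1/PS0)
  lvl1: tbl 0x1D, slot 17 ⇒ 0x1F007 (P1/RW1/US1/PS0)
  ✓ 0x1F623  — 2 lookups

Entries read for #0: 2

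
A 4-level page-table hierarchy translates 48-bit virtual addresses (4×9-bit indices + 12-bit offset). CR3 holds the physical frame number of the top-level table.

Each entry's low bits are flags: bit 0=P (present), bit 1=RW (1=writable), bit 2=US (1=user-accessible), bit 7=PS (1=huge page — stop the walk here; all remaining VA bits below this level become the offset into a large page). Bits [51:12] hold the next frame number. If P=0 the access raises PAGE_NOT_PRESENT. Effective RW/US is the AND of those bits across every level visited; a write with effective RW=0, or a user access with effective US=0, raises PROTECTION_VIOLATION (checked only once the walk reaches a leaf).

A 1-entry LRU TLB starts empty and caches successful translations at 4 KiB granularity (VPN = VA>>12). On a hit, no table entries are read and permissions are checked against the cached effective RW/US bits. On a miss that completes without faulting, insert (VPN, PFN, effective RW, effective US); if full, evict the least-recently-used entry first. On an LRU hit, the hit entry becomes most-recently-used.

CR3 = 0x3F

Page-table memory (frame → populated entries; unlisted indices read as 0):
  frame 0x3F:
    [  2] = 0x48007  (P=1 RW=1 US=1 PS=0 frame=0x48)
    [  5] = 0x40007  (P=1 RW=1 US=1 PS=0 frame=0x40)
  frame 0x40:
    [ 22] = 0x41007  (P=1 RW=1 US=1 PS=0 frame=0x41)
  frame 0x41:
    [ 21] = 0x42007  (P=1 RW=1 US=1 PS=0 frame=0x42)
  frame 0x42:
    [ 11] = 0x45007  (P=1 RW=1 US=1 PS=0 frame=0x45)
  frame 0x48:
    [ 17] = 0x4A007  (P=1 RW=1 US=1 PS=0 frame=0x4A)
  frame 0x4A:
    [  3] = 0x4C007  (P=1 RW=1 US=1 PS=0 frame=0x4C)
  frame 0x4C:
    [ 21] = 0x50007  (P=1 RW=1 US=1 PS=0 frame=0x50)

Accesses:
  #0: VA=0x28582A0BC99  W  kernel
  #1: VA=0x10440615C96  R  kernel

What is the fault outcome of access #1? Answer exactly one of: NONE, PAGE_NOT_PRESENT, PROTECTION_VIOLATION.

Per-access translation:
#0 VA=0x28582A0BC99 (w,kernel):
  L0 @0x3F[5] → 0x40007  P=1,RW=1,US=1,PS=0
  L1 @0x40[22] → 0x41007  P=1,RW=1,US=1,PS=0
  L2 @0x41[21] → 0x42007  P=1,RW=1,US=1,PS=0
  L3 @0x42[11] → 0x45007  P=1,RW=1,US=1,PS=0
  ⇒ phys 0x45C99  [4 reads]
#1 VA=0x10440615C96 (r,kernel):
  L0 @0x3F[2] → 0x48007  P=1,RW=1,US=1,PS=0
  L1 @0x48[17] → 0x4A007  P=1,RW=1,US=1,PS=0
  L2 @0x4A[3] → 0x4C007  P=1,RW=1,US=1,PS=0
  L3 @0x4C[21] → 0x50007  P=1,RW=1,US=1,PS=0
  ⇒ phys 0x50C96  [4 reads]

Access #1 fault: NONE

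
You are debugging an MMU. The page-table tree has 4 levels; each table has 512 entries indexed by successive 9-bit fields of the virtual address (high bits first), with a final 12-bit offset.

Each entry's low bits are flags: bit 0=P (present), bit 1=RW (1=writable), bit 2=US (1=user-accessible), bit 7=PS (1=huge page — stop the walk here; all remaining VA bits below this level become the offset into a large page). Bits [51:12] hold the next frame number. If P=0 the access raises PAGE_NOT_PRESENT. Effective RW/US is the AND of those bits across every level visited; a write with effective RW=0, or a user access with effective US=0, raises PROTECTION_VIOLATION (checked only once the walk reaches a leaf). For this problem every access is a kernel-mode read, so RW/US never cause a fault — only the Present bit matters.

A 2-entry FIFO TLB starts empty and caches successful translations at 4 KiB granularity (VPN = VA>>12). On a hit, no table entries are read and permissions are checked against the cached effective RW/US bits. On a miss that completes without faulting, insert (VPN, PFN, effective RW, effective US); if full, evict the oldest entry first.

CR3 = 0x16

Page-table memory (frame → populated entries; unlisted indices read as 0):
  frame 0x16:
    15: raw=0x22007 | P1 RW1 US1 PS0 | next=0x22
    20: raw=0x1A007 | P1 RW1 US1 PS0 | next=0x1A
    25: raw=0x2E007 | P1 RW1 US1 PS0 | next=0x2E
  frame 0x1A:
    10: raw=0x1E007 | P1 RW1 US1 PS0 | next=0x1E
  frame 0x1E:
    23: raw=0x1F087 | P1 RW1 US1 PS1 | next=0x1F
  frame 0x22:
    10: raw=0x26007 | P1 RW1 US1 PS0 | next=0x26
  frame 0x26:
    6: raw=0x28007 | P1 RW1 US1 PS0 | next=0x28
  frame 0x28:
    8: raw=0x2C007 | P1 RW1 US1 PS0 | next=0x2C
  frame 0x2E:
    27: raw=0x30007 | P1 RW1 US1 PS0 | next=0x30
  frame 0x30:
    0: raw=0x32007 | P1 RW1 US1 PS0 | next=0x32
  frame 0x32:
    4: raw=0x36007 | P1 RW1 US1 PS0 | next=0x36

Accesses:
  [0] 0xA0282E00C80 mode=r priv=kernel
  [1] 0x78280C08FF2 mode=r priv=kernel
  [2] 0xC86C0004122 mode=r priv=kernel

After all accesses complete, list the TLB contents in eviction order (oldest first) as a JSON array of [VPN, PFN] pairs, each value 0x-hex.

Walk each access:
#0 VA=0xA0282E00C80 (r,kernel):
  [0] read 0x16 idx=20: raw=0x1A007 flags P=1 W=1 U=1 S=0
  [1] read 0x1A idx=10: raw=0x1E007 flags P=1 W=1 U=1 S=0
  [2] read 0x1E idx=23: raw=0x1F087 flags P=1 W=1 U=1 S=1
  ✓ 0x1FC80 (huge @L2)  — 3 lookups
#1 VA=0x78280C08FF2 (r,kernel):
  [0] read 0x16 idx=15: raw=0x22007 flags P=1 W=1 U=1 S=0
  [1] read 0x22 idx=10: raw=0x26007 flags P=1 W=1 U=1 S=0
  [2] read 0x26 idx=6: raw=0x28007 flags P=1 W=1 U=1 S=0
  [3] read 0x28 idx=8: raw=0x2C007 flags P=1 W=1 U=1 S=0
  ✓ 0x2CFF2  — 4 lookups
#2 VA=0xC86C0004122 (r,kernel):
  [0] read 0x16 idx=25: raw=0x2E007 flags P=1 W=1 U=1 S=0
  [1] read 0x2E idx=27: raw=0x30007 flags P=1 W=1 U=1 S=0
  [2] read 0x30 idx=0: raw=0x32007 flags P=1 W=1 U=1 S=0
  [3] read 0x32 idx=4: raw=0x36007 flags P=1 W=1 U=1 S=0
  ✓ 0x36122  — 4 lookups

TLB: [["0x78280C08", "0x2C"], ["0xC86C0004", "0x36"]]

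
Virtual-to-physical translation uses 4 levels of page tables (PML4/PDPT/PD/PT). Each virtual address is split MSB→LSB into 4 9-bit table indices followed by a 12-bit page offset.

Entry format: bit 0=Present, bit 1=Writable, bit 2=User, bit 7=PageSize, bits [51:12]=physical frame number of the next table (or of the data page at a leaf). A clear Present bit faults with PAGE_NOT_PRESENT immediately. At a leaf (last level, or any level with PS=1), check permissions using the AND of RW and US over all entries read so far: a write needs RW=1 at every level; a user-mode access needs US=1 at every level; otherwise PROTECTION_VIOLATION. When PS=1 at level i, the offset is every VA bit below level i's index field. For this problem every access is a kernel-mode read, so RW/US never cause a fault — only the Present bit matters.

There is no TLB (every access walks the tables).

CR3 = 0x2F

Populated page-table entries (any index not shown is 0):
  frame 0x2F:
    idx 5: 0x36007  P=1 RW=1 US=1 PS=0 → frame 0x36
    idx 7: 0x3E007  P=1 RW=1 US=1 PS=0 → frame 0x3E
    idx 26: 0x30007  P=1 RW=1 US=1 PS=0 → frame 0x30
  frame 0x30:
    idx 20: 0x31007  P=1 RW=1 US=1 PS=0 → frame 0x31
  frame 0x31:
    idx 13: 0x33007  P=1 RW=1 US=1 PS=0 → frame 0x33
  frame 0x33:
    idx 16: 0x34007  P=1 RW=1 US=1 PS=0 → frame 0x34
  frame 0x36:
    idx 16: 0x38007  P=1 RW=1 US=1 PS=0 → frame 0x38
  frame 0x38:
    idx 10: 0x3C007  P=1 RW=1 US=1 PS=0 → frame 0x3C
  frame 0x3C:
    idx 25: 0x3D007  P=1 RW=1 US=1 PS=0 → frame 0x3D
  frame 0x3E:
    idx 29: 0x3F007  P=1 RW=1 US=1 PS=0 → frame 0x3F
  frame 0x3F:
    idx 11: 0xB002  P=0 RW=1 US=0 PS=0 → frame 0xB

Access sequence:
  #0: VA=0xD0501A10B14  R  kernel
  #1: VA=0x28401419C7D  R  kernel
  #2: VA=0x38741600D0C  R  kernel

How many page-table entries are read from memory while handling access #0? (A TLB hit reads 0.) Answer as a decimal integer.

Trace:
#0 VA=0xD0501A10B14 (r,kernel):
  [0] read 0x2F idx=26: raw=0x30007 flags P=1 W=1 U=1 S=0
  [1] read 0x30 idx=20: raw=0x31007 flags P=1 W=1 U=1 S=0
  [2] read 0x31 idx=13: raw=0x33007 flags P=1 W=1 U=1 S=0
  [3] read 0x33 idx=16: raw=0x34007 flags P=1 W=1 U=1 S=0
  ⇒ phys 0x34B14  [4 reads]
#1 VA=0x28401419C7D (r,kernel):
  [0] read 0x2F idx=5: raw=0x36007 flags P=1 W=1 U=1 S=0
  [1] read 0x36 idx=16: raw=0x38007 flags P=1 W=1 U=1 S=0
  [2] read 0x38 idx=10: raw=0x3C007 flags P=1 W=1 U=1 S=0
  [3] read 0x3C idx=25: raw=0x3D007 flags P=1 W=1 U=1 S=0
  ⇒ phys 0x3DC7D  [4 reads]
#2 VA=0x38741600D0C (r,kernel):
  [0] read 0x2F idx=7: raw=0x3E007 flags P=1 W=1 U=1 S=0
  [1] read 0x3E idx=29: raw=0x3F007 flags P=1 W=1 U=1 S=0
  [2] read 0x3F idx=11: raw=0xB002 flags P=0 W=1 U=0 S=0
  ✗ PAGE_NOT_PRESENT  [3 reads]

Entries read for #0: 4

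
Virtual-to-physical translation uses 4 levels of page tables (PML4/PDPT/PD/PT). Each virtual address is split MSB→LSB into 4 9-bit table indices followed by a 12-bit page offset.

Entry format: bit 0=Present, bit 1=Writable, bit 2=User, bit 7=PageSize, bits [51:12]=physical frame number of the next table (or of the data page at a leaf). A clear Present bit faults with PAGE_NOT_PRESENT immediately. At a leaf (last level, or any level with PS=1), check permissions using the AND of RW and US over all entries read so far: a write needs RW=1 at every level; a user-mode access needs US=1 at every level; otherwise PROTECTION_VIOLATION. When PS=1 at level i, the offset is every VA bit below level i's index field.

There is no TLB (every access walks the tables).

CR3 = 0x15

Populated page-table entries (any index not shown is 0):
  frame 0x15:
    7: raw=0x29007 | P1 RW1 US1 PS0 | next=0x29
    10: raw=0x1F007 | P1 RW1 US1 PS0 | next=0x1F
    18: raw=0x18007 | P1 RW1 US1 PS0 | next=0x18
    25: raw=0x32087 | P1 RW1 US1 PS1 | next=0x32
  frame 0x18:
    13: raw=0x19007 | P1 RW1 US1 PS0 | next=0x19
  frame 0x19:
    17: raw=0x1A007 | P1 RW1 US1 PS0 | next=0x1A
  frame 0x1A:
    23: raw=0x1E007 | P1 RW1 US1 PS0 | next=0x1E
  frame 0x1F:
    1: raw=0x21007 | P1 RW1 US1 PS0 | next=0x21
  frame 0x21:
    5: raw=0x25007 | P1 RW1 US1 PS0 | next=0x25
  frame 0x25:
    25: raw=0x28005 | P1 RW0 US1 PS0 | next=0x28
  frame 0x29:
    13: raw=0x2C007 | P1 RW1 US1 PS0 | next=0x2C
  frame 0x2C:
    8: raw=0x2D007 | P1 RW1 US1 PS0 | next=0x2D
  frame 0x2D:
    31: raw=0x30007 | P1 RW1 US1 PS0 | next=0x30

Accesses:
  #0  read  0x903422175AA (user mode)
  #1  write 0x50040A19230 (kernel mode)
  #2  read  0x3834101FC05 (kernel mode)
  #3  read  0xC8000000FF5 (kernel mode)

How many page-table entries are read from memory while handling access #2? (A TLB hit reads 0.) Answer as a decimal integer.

Per-access translation:
#0 VA=0x903422175AA (r,user):
  L0: frame=0x15 idx=18 entry=0x18007 [P=1 RW=1 US=1 PS=0]
  L1: frame=0x18 idx=13 entry=0x19007 [P=1 RW=1 US=1 PS=0]
  L2: frame=0x19 idx=17 entry=0x1A007 [P=1 RW=1 US=1 PS=0]
  L3: frame=0x1A idx=23 entry=0x1E007 [P=1 RW=1 US=1 PS=0]
  → PA=0x1E5AA  (4 entries read)
#1 VA=0x50040A19230 (w,kernel):
  L0: frame=0x15 idx=10 entry=0x1F007 [P=1 RW=1 US=1 PS=0]
  L1: frame=0x1F idx=1 entry=0x21007 [P=1 RW=1 US=1 PS=0]
  L2: frame=0x21 idx=5 entry=0x25007 [P=1 RW=1 US=1 PS=0]
  L3: frame=0x25 idx=25 entry=0x28005 [P=1 RW=0 US=1 PS=0]
  → PROTECTION_VIOLATION  (4 entries read)
#2 VA=0x3834101FC05 (r,kernel):
  L0: frame=0x15 idx=7 entry=0x29007 [P=1 RW=1 US=1 PS=0]
  L1: frame=0x29 idx=13 entry=0x2C007 [P=1 RW=1 US=1 PS=0]
  L2: frame=0x2C idx=8 entry=0x2D007 [P=1 RW=1 US=1 PS=0]
  L3: frame=0x2D idx=31 entry=0x30007 [P=1 RW=1 US=1 PS=0]
  → PA=0x30C05  (4 entries read)
#3 VA=0xC8000000FF5 (r,kernel):
  L0: frame=0x15 idx=25 entry=0x32087 [P=1 RW=1 US=1 PS=1]
  → PA=0x32FF5 (huge @L0)  (1 entries read)

Entries read for #2: 4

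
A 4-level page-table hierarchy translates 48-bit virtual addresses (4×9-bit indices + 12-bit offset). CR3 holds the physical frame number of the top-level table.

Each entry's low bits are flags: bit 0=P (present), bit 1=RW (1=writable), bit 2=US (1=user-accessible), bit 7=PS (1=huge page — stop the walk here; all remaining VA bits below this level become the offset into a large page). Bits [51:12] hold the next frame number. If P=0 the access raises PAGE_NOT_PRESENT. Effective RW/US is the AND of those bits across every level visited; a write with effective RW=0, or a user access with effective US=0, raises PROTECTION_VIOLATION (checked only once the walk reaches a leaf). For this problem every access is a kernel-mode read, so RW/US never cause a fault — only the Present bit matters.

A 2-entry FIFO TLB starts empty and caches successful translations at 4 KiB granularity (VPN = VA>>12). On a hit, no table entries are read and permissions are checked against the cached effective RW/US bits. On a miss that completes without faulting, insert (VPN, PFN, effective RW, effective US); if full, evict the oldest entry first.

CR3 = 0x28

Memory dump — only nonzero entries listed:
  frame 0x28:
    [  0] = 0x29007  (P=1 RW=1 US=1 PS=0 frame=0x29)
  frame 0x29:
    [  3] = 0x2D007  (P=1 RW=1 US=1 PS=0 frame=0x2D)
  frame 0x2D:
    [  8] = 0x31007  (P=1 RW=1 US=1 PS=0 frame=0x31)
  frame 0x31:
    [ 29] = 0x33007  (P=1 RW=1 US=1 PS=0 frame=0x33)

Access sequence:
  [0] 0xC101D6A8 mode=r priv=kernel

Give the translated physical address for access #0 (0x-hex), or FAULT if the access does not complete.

Trace:
#0 VA=0xC101D6A8 (r,kernel):
  L0: frame=0x28 idx=0 entry=0x29007 [P=1 RW=1 US=1 PS=0]
  L1: frame=0x29 idx=3 entry=0x2D007 [P=1 RW=1 US=1 PS=0]
  L2: frame=0x2D idx=8 entry=0x31007 [P=1 RW=1 US=1 PS=0]
  L3: frame=0x31 idx=29 entry=0x33007 [P=1 RW=1 US=1 PS=0]
  ✓ 0x336A8  — 4 lookups

Access #0 PA: 0x336A8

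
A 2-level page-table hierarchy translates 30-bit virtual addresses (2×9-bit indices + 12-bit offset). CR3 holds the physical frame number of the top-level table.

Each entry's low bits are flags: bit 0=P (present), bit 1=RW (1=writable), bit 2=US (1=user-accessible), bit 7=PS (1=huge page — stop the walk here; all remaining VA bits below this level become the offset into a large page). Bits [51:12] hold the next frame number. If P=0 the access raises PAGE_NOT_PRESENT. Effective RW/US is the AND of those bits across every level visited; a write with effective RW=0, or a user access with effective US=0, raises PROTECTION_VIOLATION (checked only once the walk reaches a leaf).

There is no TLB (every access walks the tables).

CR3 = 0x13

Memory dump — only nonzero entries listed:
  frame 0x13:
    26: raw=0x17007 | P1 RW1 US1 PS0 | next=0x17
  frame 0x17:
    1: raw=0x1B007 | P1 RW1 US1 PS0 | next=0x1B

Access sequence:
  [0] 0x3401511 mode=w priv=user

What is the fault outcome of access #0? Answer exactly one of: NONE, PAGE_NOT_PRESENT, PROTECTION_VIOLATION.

Trace:
#0 VA=0x3401511 (w,user):
  L0: frame=0x13 idx=26 entry=0x17007 [P=1 RW=1 US=1 PS=0]
  L1: frame=0x17 idx=1 entry=0x1B007 [P=1 RW=1 US=1 PS=0]
  → PA=0x1B511  (2 entries read)

Access #0 fault: NONE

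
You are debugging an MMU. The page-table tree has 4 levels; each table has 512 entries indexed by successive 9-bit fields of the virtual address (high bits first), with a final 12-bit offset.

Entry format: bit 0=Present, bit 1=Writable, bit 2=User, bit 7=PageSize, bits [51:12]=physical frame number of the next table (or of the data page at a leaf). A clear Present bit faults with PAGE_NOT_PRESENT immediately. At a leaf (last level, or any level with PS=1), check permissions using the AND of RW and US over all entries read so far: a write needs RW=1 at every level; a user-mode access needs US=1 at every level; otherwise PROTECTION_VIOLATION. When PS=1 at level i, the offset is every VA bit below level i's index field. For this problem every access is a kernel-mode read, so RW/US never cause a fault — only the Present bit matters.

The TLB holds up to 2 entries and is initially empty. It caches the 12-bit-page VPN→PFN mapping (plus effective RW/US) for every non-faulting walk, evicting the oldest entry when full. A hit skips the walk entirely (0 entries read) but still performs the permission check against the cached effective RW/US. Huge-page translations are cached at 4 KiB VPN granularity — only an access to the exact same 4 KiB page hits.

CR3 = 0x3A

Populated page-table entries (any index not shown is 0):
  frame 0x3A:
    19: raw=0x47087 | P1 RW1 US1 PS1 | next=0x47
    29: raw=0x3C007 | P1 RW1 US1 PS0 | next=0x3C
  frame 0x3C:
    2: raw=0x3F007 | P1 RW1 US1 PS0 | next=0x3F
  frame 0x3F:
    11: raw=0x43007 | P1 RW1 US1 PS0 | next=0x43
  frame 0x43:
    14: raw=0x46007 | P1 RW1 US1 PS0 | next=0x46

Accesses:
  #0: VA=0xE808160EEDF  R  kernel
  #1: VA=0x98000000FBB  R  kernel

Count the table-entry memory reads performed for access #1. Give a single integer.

Per-access translation:
#0 VA=0xE808160EEDF (r,kernel):
  L0: frame=0x3A idx=29 entry=0x3C007 [P=1 RW=1 US=1 PS=0]
  L1: frame=0x3C idx=2 entry=0x3F007 [P=1 RW=1 US=1 PS=0]
  L2: frame=0x3F idx=11 entry=0x43007 [P=1 RW=1 US=1 PS=0]
  L3: frame=0x43 idx=14 entry=0x46007 [P=1 RW=1 US=1 PS=0]
  → PA=0x46EDF  (4 entries read)
#1 VA=0x98000000FBB (r,kernel):
  L0: frame=0x3A idx=19 entry=0x47087 [P=1 RW=1 US=1 PS=1]
  → PA=0x47FBB (huge @L0)  (1 entries read)

Entries read for #1: 1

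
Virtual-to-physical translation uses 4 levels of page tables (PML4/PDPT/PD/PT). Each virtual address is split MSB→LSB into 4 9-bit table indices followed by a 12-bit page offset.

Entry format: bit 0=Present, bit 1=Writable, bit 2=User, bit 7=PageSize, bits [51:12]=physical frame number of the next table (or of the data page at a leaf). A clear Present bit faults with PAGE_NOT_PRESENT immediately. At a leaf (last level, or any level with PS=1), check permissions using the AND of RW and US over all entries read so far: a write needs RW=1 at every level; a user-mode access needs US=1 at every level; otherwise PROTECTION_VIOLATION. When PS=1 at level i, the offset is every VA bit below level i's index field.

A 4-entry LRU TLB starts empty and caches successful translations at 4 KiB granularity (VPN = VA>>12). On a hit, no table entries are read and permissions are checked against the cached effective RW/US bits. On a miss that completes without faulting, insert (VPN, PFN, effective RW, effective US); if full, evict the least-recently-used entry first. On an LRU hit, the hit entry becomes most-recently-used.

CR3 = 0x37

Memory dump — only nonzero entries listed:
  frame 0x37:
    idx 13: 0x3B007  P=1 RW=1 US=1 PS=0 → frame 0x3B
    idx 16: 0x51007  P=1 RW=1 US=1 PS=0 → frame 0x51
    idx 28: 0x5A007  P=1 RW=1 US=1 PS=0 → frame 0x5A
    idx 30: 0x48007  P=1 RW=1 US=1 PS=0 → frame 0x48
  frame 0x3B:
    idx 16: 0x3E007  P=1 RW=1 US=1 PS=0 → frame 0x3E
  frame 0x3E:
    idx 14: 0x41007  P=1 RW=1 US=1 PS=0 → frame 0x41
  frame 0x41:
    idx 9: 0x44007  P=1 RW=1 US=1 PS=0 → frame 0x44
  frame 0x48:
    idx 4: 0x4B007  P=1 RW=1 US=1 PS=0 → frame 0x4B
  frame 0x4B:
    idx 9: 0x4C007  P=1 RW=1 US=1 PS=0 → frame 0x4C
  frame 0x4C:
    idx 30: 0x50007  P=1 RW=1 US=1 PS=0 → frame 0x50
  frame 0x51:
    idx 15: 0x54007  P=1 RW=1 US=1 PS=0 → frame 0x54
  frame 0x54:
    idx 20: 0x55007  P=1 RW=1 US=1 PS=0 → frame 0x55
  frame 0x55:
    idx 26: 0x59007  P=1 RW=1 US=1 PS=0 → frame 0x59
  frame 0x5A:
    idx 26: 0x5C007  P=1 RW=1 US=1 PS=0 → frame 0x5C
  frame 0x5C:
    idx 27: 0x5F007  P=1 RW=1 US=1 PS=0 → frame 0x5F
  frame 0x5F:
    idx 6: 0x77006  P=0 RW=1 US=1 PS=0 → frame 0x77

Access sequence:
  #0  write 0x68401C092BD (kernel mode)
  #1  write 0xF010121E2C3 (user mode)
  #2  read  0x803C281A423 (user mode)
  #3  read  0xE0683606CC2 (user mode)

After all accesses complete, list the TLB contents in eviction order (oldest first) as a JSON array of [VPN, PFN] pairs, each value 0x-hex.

Walk each access:
#0 VA=0x68401C092BD (w,kernel):
  L0 @0x37[13] → 0x3B007  P=1,RW=1,US=1,PS=0
  L1 @0x3B[16] → 0x3E007  P=1,RW=1,US=1,PS=0
  L2 @0x3E[14] → 0x41007  P=1,RW=1,US=1,PS=0
  L3 @0x41[9] → 0x44007  P=1,RW=1,US=1,PS=0
  ⇒ phys 0x442BD  [4 reads]
#1 VA=0xF010121E2C3 (w,user):
  L0 @0x37[30] → 0x48007  P=1,RW=1,US=1,PS=0
  L1 @0x48[4] → 0x4B007  P=1,RW=1,US=1,PS=0
  L2 @0x4B[9] → 0x4C007  P=1,RW=1,US=1,PS=0
  L3 @0x4C[30] → 0x50007  P=1,RW=1,US=1,PS=0
  ⇒ phys 0x502C3  [4 reads]
#2 VA=0x803C281A423 (r,user):
  L0 @0x37[16] → 0x51007  P=1,RW=1,US=1,PS=0
  L1 @0x51[15] → 0x54007  P=1,RW=1,US=1,PS=0
  L2 @0x54[20] → 0x55007  P=1,RW=1,US=1,PS=0
  L3 @0x55[26] → 0x59007  P=1,RW=1,US=1,PS=0
  ⇒ phys 0x59423  [4 reads]
#3 VA=0xE0683606CC2 (r,user):
  L0 @0x37[28] → 0x5A007  P=1,RW=1,US=1,PS=0
  L1 @0x5A[26] → 0x5C007  P=1,RW=1,US=1,PS=0
  L2 @0x5C[27] → 0x5F007  P=1,RW=1,US=1,PS=0
  L3 @0x5F[6] → 0x77006  P=0,RW=1,US=1,PS=0
  ✗ PAGE_NOT_PRESENT  [4 reads]

TLB: [["0x68401C09", "0x44"], ["0xF010121E", "0x50"], ["0x803C281A", "0x59"]]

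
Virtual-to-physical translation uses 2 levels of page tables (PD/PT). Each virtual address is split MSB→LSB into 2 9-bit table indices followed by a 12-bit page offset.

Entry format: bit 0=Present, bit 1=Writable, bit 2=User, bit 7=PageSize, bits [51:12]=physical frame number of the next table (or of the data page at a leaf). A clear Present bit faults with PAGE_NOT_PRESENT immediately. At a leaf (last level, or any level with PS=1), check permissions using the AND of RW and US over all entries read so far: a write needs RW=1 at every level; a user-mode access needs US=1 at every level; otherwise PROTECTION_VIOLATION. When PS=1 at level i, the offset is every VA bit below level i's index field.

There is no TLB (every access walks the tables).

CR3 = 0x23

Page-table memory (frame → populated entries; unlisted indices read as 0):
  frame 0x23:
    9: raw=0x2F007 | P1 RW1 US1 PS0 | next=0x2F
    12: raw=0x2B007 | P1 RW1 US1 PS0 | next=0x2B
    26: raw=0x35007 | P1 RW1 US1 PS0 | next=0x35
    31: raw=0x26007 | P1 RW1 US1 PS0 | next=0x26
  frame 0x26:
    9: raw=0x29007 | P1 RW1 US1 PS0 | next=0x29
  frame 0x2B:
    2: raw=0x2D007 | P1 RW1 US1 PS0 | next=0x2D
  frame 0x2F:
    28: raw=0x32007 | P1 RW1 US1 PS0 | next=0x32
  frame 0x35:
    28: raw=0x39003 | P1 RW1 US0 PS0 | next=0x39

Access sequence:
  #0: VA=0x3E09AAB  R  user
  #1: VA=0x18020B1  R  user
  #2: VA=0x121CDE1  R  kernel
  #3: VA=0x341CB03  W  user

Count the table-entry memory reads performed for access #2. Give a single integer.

Trace:
#0 VA=0x3E09AAB (r,user):
  L0: frame=0x23 idx=31 entry=0x26007 [P=1 RW=1 US=1 PS=0]
  L1: frame=0x26 idx=9 entry=0x29007 [P=1 RW=1 US=1 PS=0]
  ✓ 0x29AAB  — 2 lookups
#1 VA=0x18020B1 (r,user):
  L0: frame=0x23 idx=12 entry=0x2B007 [P=1 RW=1 US=1 PS=0]
  L1: frame=0x2B idx=2 entry=0x2D007 [P=1 RW=1 US=1 PS=0]
  ✓ 0x2D0B1  — 2 lookups
#2 VA=0x121CDE1 (r,kernel):
  L0: frame=0x23 idx=9 entry=0x2F007 [P=1 RW=1 US=1 PS=0]
  L1: frame=0x2F idx=28 entry=0x32007 [P=1 RW=1 US=1 PS=0]
  ✓ 0x32DE1  — 2 lookups
#3 VA=0x341CB03 (w,user):
  L0: frame=0x23 idx=26 entry=0x35007 [P=1 RW=1 US=1 PS=0]
  L1: frame=0x35 idx=28 entry=0x39003 [P=1 RW=1 US=0 PS=0]
  → PROTECTION_VIOLATION  (2 entries read)

Entries read for #2: 2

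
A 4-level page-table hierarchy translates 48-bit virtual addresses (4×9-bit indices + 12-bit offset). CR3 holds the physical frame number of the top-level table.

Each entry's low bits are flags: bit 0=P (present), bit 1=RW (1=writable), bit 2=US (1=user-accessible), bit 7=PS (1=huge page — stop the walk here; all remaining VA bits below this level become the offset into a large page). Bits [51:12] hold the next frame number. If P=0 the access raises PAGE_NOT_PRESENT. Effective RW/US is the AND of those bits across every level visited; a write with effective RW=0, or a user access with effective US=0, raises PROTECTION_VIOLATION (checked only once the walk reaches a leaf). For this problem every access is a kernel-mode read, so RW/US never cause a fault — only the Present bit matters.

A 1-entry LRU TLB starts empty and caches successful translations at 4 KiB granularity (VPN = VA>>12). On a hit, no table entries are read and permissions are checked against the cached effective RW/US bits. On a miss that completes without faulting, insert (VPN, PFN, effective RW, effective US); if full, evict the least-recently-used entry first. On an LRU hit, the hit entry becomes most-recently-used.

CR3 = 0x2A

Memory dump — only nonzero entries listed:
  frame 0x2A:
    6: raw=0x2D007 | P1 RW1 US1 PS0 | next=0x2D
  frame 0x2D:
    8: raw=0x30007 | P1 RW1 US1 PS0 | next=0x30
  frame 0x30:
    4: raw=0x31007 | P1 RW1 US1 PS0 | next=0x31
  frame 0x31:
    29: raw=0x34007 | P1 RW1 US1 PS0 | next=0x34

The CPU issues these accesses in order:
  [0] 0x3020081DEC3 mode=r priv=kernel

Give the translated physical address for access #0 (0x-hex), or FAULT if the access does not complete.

Walk each access:
#0 VA=0x3020081DEC3 (r,kernel):
  [0] read 0x2A idx=6: raw=0x2D007 flags P=1 W=1 U=1 S=0
  [1] read 0x2D idx=8: raw=0x30007 flags P=1 W=1 U=1 S=0
  [2] read 0x30 idx=4: raw=0x31007 flags P=1 W=1 U=1 S=0
  [3] read 0x31 idx=29: raw=0x34007 flags P=1 W=1 U=1 S=0
  ⇒ phys 0x34EC3  [4 reads]

Access #0 PA: 0x34EC3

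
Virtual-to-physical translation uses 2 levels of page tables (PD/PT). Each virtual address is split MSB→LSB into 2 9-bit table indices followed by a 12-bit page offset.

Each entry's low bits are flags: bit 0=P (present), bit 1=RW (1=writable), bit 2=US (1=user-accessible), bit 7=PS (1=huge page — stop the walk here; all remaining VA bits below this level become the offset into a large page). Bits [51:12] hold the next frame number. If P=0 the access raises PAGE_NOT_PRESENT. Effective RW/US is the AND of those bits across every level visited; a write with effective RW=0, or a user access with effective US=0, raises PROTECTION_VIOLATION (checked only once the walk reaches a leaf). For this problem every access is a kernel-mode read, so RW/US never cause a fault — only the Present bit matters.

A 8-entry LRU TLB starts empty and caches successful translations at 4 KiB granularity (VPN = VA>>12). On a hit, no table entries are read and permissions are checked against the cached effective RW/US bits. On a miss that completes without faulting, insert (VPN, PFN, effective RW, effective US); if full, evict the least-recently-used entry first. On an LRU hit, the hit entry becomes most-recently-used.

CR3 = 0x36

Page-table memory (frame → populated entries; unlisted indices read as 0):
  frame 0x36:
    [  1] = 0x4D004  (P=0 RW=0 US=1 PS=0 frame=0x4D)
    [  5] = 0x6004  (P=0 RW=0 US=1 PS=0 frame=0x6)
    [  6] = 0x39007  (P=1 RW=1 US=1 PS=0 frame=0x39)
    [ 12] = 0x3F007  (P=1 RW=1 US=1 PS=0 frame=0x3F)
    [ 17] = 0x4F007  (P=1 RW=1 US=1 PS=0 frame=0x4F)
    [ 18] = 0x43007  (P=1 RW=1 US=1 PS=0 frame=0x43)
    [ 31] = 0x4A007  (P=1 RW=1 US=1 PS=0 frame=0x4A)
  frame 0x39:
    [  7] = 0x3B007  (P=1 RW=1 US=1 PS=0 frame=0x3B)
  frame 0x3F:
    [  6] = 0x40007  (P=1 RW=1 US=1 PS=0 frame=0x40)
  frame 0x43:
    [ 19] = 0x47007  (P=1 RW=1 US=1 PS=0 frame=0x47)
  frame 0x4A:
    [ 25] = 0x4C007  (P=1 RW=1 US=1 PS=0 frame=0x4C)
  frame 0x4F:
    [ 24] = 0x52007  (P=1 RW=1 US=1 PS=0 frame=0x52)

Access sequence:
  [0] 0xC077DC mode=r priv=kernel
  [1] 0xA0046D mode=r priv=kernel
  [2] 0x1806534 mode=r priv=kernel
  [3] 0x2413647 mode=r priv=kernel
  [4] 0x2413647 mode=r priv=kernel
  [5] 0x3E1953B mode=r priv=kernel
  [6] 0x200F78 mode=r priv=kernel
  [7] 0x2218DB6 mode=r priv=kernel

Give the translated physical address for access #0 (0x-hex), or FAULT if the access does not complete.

Per-access translation:
#0 VA=0xC077DC (r,kernel):
  L0 @0x36[6] → 0x39007  P=1,RW=1,US=1,PS=0
  L1 @0x39[7] → 0x3B007  P=1,RW=1,US=1,PS=0
  ✓ 0x3B7DC  — 2 lookups
#1 VA=0xA0046D (r,kernel):
  L0 @0x36[5] → 0x6004  P=0,RW=0,US=1,PS=0
  ✗ PAGE_NOT_PRESENT  [1 reads]
#2 VA=0x1806534 (r,kernel):
  L0 @0x36[12] → 0x3F007  P=1,RW=1,US=1,PS=0
  L1 @0x3F[6] → 0x40007  P=1,RW=1,US=1,PS=0
  ✓ 0x40534  — 2 lookups
#3 VA=0x2413647 (r,kernel):
  L0 @0x36[18] → 0x43007  P=1,RW=1,US=1,PS=0
  L1 @0x43[19] → 0x47007  P=1,RW=1,US=1,PS=0
  ✓ 0x47647  — 2 lookups
#4 VA=0x2413647 (r,kernel):
  TLB hit vpn=0x2413 → PA=0x47647
#5 VA=0x3E1953B (r,kernel):
  L0 @0x36[31] → 0x4A007  P=1,RW=1,US=1,PS=0
  L1 @0x4A[25] → 0x4C007  P=1,RW=1,US=1,PS=0
  ✓ 0x4C53B  — 2 lookups
#6 VA=0x200F78 (r,kernel):
  L0 @0x36[1] → 0x4D004  P=0,RW=0,US=1,PS=0
  ✗ PAGE_NOT_PRESENT  [1 reads]
#7 VA=0x2218DB6 (r,kernel):
  L0 @0x36[17] → 0x4F007  P=1,RW=1,US=1,PS=0
  L1 @0x4F[24] → 0x52007  P=1,RW=1,US=1,PS=0
  ✓ 0x52DB6  — 2 lookups

Access #0 PA: 0x3B7DC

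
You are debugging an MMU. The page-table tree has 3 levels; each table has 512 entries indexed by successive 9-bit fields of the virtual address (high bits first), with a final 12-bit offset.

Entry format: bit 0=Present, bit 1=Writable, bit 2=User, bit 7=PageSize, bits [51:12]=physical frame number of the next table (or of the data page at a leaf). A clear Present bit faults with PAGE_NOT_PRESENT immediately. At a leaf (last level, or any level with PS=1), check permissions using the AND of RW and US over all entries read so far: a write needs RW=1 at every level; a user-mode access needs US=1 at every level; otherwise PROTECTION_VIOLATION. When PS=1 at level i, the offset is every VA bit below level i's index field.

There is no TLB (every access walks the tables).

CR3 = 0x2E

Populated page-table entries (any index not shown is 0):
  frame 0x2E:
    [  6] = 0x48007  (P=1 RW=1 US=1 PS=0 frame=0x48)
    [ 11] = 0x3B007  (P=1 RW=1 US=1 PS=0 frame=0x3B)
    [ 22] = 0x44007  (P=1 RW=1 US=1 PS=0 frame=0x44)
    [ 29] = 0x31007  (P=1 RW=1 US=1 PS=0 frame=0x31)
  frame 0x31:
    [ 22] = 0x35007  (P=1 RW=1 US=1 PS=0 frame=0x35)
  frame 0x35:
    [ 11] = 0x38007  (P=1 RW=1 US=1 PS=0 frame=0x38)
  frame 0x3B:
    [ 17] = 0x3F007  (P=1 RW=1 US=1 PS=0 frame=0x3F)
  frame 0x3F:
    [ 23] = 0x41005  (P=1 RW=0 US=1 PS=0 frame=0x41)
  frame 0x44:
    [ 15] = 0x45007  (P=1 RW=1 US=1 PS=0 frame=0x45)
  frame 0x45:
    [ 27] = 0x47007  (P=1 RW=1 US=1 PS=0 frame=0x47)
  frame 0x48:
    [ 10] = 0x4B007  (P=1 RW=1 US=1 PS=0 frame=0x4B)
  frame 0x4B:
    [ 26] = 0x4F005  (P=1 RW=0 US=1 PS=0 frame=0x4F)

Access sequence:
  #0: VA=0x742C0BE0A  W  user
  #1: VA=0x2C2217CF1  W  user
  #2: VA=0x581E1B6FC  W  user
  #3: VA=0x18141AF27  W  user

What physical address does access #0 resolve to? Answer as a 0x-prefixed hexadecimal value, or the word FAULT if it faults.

Walk each access:
#0 VA=0x742C0BE0A (w,user):
  L0 @0x2E[29] → 0x31007  P=1,RW=1,US=1,PS=0
  L1 @0x31[22] → 0x35007  P=1,RW=1,US=1,PS=0
  L2 @0x35[11] → 0x38007  P=1,RW=1,US=1,PS=0
  → PA=0x38E0A  (3 entries read)
#1 VA=0x2C2217CF1 (w,user):
  L0 @0x2E[11] → 0x3B007  P=1,RW=1,US=1,PS=0
  L1 @0x3B[17] → 0x3F007  P=1,RW=1,US=1,PS=0
  L2 @0x3F[23] → 0x41005  P=1,RW=0,US=1,PS=0
  → PROTECTION_VIOLATION  (3 entries read)
#2 VA=0x581E1B6FC (w,user):
  L0 @0x2E[22] → 0x44007  P=1,RW=1,US=1,PS=0
  L1 @0x44[15] → 0x45007  P=1,RW=1,US=1,PS=0
  L2 @0x45[27] → 0x47007  P=1,RW=1,US=1,PS=0
  → PA=0x476FC  (3 entries read)
#3 VA=0x18141AF27 (w,user):
  L0 @0x2E[6] → 0x48007  P=1,RW=1,US=1,PS=0
  L1 @0x48[10] → 0x4B007  P=1,RW=1,US=1,PS=0
  L2 @0x4B[26] → 0x4F005  P=1,RW=0,US=1,PS=0
  → PROTECTION_VIOLATION  (3 entries read)

Access #0 PA: 0x38E0A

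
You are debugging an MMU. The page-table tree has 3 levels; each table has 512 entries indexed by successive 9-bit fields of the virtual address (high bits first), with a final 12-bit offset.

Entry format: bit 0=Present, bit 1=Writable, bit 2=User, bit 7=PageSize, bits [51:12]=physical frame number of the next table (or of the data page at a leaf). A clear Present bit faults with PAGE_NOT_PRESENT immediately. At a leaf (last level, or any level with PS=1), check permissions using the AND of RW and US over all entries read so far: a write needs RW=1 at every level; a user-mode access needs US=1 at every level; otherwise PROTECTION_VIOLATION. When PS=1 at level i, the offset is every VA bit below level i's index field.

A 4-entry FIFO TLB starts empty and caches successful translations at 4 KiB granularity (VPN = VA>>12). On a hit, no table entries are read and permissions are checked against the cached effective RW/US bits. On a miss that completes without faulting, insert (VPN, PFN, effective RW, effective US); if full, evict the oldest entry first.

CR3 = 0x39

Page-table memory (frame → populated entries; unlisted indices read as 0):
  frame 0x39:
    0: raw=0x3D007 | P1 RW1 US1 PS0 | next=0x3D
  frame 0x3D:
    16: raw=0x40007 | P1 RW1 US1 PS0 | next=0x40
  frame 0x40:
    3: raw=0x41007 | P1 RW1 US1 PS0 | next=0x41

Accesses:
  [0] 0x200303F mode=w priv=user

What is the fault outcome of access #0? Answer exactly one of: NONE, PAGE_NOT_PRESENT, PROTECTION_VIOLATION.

Per-access translation:
#0 VA=0x200303F (w,user):
  L0 @0x39[0] → 0x3D007  P=1,RW=1,US=1,PS=0
  L1 @0x3D[16] → 0x40007  P=1,RW=1,US=1,PS=0
  L2 @0x40[3] → 0x41007  P=1,RW=1,US=1,PS=0
  ⇒ phys 0x4103F  [3 reads]

Access #0 fault: NONE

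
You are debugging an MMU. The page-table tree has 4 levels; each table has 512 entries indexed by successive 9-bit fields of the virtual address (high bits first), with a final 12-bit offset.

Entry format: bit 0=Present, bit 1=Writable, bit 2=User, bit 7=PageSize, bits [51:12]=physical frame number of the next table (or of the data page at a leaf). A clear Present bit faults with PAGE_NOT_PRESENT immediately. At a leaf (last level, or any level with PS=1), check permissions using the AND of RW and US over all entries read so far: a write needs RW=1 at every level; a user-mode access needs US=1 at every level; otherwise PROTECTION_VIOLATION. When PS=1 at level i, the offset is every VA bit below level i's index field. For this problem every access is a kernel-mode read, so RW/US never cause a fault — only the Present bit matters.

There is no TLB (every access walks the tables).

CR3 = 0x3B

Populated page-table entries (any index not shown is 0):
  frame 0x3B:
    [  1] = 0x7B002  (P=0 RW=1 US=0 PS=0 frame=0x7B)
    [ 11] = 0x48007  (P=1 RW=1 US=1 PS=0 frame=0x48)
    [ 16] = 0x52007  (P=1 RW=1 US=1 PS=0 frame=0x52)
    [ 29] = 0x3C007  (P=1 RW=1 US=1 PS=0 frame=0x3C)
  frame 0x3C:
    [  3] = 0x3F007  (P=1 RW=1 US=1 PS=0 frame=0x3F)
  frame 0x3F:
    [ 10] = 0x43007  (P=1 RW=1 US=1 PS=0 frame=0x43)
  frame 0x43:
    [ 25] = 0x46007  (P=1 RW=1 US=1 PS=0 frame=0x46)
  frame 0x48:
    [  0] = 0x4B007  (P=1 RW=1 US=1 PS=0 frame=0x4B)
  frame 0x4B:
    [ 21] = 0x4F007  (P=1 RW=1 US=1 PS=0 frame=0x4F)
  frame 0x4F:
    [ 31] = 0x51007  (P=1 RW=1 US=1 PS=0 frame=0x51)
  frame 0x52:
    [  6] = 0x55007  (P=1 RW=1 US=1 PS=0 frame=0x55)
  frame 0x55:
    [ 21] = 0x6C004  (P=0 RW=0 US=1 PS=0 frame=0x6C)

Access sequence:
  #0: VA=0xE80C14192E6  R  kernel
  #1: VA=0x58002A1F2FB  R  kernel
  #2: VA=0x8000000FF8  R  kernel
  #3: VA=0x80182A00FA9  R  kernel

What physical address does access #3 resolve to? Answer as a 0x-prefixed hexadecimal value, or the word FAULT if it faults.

Walk each access:
#0 VA=0xE80C14192E6 (r,kernel):
  L0 @0x3B[29] → 0x3C007  P=1,RW=1,US=1,PS=0
  L1 @0x3C[3] → 0x3F007  P=1,RW=1,US=1,PS=0
  L2 @0x3F[10] → 0x43007  P=1,RW=1,US=1,PS=0
  L3 @0x43[25] → 0x46007  P=1,RW=1,US=1,PS=0
  ⇒ phys 0x462E6  [4 reads]
#1 VA=0x58002A1F2FB (r,kernel):
  L0 @0x3B[11] → 0x48007  P=1,RW=1,US=1,PS=0
  L1 @0x48[0] → 0x4B007  P=1,RW=1,US=1,PS=0
  L2 @0x4B[21] → 0x4F007  P=1,RW=1,US=1,PS=0
  L3 @0x4F[31] → 0x51007  P=1,RW=1,US=1,PS=0
  ⇒ phys 0x512FB  [4 reads]
#2 VA=0x8000000FF8 (r,kernel):
  L0 @0x3B[1] → 0x7B002  P=0,RW=1,US=0,PS=0
  ✗ PAGE_NOT_PRESENT  [1 reads]
#3 VA=0x80182A00FA9 (r,kernel):
  L0 @0x3B[16] → 0x52007  P=1,RW=1,US=1,PS=0
  L1 @0x52[6] → 0x55007  P=1,RW=1,US=1,PS=0
  L2 @0x55[21] → 0x6C004  P=0,RW=0,US=1,PS=0
  ✗ PAGE_NOT_PRESENT  [3 reads]

Access #3 PA: FAULT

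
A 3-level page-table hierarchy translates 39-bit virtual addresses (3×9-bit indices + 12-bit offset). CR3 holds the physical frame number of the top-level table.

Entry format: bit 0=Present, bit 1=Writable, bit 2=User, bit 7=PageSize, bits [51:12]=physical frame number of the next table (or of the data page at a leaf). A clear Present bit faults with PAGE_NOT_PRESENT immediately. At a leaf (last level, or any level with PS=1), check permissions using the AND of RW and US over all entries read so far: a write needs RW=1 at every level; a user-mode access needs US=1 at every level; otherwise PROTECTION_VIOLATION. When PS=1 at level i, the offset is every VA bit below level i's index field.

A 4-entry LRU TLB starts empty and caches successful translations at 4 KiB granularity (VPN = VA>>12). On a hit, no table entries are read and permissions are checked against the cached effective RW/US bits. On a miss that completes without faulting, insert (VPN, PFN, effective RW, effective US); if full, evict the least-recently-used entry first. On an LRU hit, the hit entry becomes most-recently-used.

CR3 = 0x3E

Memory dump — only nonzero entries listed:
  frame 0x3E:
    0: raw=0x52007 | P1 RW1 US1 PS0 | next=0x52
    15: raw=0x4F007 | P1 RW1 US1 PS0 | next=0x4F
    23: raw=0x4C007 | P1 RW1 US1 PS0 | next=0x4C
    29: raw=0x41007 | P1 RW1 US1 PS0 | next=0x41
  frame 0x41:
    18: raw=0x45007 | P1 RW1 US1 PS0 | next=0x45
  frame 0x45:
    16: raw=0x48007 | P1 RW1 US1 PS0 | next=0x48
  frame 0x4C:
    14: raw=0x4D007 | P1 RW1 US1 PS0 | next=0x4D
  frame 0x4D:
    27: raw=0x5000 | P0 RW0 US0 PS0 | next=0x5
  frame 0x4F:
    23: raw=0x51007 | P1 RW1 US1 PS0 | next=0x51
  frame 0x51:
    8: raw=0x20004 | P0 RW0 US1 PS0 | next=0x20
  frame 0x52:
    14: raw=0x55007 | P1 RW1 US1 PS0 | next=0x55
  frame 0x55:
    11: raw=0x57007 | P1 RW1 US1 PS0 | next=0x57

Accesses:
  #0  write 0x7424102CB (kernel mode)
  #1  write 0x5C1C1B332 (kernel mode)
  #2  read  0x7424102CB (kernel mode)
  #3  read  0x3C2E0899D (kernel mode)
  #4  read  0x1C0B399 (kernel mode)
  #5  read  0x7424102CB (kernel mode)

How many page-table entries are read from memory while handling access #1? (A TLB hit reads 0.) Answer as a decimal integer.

Walk each access:
#0 VA=0x7424102CB (w,kernel):
  L0 @0x3E[29] → 0x41007  P=1,RW=1,US=1,PS=0
  L1 @0x41[18] → 0x45007  P=1,RW=1,US=1,PS=0
  L2 @0x45[16] → 0x48007  P=1,RW=1,US=1,PS=0
  ⇒ phys 0x482CB  [3 reads]
#1 VA=0x5C1C1B332 (w,kernel):
  L0 @0x3E[23] → 0x4C007  P=1,RW=1,US=1,PS=0
  L1 @0x4C[14] → 0x4D007  P=1,RW=1,US=1,PS=0
  L2 @0x4D[27] → 0x5000  P=0,RW=0,US=0,PS=0
  → PAGE_NOT_PRESENT  (3 entries read)
#2 VA=0x7424102CB (r,kernel):
  TLB hit vpn=0x742410 → PA=0x482CB
#3 VA=0x3C2E0899D (r,kernel):
  L0 @0x3E[15] → 0x4F007  P=1,RW=1,US=1,PS=0
  L1 @0x4F[23] → 0x51007  P=1,RW=1,US=1,PS=0
  L2 @0x51[8] → 0x20004  P=0,RW=0,US=1,PS=0
  → PAGE_NOT_PRESENT  (3 entries read)
#4 VA=0x1C0B399 (r,kernel):
  L0 @0x3E[0] → 0x52007  P=1,RW=1,US=1,PS=0
  L1 @0x52[14] → 0x55007  P=1,RW=1,US=1,PS=0
  L2 @0x55[11] → 0x57007  P=1,RW=1,US=1,PS=0
  ⇒ phys 0x57399  [3 reads]
#5 VA=0x7424102CB (r,kernel):
  TLB hit vpn=0x742410 → PA=0x482CB

Entries read for #1: 3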